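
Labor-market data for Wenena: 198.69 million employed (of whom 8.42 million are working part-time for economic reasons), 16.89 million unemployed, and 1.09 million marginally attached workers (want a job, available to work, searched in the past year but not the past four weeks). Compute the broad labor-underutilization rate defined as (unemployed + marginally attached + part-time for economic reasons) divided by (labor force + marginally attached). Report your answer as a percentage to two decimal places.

Broad underutilization rate ≈ 12.18%.

Labor force = 198.69 + 16.89 = 215.58 million.
Numerator = 16.89 + 1.09 + 8.42 = 26.40 million.
Denominator = 215.58 + 1.09 = 216.67 million.
Broad rate = 26.40 / 216.67 = 12.18%.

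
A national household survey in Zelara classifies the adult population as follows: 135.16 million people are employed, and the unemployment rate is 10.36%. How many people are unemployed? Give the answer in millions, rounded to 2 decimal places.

Let U be the number unemployed. The labor force is E + U, and U/(E+U) = 0.1036.
So U = 0.1036 × 135.16 / (1 − 0.1036) = 14.0026 / 0.8964 ≈ 15.62 million.

About 15.62 million are unemployed.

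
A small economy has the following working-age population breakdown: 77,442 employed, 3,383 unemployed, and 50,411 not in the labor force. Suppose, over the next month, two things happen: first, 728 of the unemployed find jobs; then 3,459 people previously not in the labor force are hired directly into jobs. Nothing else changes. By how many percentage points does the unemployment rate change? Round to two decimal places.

The unemployment rate changes by −1.04 percentage points.

Initially, labor force = 77,442 + 3,383 = 80,825, so u = 3,383/80,825 = 4.19%.
After the first change, unemployed falls and employed rises by 728; labor force unchanged → E = 78,170, U = 2,655, labor force = 80,825.
After the second change, employed and labor force both rise by 3,459; unemployed unchanged → E = 81,629, U = 2,655, labor force = 84,284.
New unemployment rate = 2,655 / 84,284 = 3.15%.
Change = 3.15% − 4.19% = −1.04 percentage points.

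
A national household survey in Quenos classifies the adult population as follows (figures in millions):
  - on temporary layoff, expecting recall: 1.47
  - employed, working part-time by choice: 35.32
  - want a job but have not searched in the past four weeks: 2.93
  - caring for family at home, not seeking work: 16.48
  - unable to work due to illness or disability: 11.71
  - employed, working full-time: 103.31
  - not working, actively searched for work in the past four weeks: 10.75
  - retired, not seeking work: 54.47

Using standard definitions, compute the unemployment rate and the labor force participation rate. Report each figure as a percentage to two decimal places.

Unemployment rate ≈ 8.10%; labor force participation rate ≈ 63.80%.

Employed = 35.32 + 103.31 = 138.63 million.
Unemployed = 1.47 + 10.75 = 12.22 million (jobless and actively searching, or on temporary layoff).
Labor force = 138.63 + 12.22 = 150.85 million.
Not in labor force = 2.93 + 16.48 + 11.71 + 54.47 = 85.59 million (those not working and not actively searching are outside the labor force — including those who want a job but have given up searching).
Civilian working-age population = 150.85 + 85.59 = 236.44 million.
Unemployment rate = 12.22 / 150.85 = 8.10%.
Labor force participation rate = 150.85 / 236.44 = 63.80%.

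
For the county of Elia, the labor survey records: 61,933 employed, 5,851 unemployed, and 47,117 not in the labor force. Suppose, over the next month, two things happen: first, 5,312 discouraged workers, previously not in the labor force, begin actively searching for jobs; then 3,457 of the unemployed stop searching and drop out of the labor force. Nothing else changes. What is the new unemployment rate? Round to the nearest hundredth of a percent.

Initially, labor force = 61,933 + 5,851 = 67,784, so u = 5,851/67,784 = 8.63%.
After the first change, unemployed and labor force both rise by 5,312 → E = 61,933, U = 11,163, labor force = 73,096.
After the second change, unemployed and labor force both fall by 3,457 → E = 61,933, U = 7,706, labor force = 69,639.
New unemployment rate = 7,706 / 69,639 = 11.07%.

New unemployment rate ≈ 11.07%.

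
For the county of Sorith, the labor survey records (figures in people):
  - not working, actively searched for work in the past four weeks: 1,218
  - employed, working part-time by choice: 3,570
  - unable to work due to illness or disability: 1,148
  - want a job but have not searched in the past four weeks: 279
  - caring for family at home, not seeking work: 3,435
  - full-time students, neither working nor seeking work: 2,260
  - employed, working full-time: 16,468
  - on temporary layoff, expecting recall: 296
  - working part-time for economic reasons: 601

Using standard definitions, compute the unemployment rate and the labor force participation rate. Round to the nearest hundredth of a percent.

Unemployment rate ≈ 6.83%; labor force participation rate ≈ 75.67%.

Employed = 3,570 + 16,468 + 601 = 20,639 (anyone who worked, including part-time for economic reasons, counts as employed).
Unemployed = 1,218 + 296 = 1,514 (jobless and actively searching, or on temporary layoff).
Labor force = 20,639 + 1,514 = 22,153.
Not in labor force = 1,148 + 279 + 3,435 + 2,260 = 7,122 (those not working and not actively searching are outside the labor force — including those who want a job but have given up searching).
Civilian working-age population = 22,153 + 7,122 = 29,275.
Unemployment rate = 1,514 / 22,153 = 6.83%.
Labor force participation rate = 22,153 / 29,275 = 75.67%.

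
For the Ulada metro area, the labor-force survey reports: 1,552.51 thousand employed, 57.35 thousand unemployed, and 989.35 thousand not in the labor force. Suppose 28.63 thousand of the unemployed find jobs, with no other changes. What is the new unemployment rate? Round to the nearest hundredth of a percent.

New unemployment rate ≈ 1.78%.

Initially, labor force = 1,552.51 + 57.35 = 1,609.86 thousand, so u = 57.35/1,609.86 = 3.56%.
After the change, unemployed falls and employed rises by 28.63; labor force unchanged → E = 1,581.14, U = 28.72, labor force = 1,609.86 thousand.
New unemployment rate = 28.72 / 1,609.86 = 1.78%.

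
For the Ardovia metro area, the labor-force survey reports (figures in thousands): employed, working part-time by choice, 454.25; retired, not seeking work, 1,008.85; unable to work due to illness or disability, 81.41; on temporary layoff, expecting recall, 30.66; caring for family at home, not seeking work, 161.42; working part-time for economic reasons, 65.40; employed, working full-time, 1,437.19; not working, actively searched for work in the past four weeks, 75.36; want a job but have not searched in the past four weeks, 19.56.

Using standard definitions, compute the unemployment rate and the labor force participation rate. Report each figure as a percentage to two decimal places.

Employed = 454.25 + 65.40 + 1,437.19 = 1,956.84 thousand (anyone who worked, including part-time for economic reasons, counts as employed).
Unemployed = 30.66 + 75.36 = 106.02 thousand (jobless and actively searching, or on temporary layoff).
Labor force = 1,956.84 + 106.02 = 2,062.86 thousand.
Not in labor force = 1,008.85 + 81.41 + 161.42 + 19.56 = 1,271.24 thousand (those not working and not actively searching are outside the labor force — including those who want a job but have given up searching).
Civilian working-age population = 2,062.86 + 1,271.24 = 3,334.10 thousand.
Unemployment rate = 106.02 / 2,062.86 = 5.14%.
Labor force participation rate = 2,062.86 / 3,334.10 = 61.87%.

Unemployment rate ≈ 5.14%; labor force participation rate ≈ 61.87%.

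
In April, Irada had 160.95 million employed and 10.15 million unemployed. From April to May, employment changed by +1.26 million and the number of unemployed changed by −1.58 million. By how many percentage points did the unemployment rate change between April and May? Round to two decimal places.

April: labor force = 160.95 + 10.15 = 171.10; u = 10.15/171.10 = 5.93%.
May: labor force = 162.21 + 8.57 = 170.78; u = 8.57/170.78 = 5.02%.
Change = 5.02% − 5.93% = −0.91 pp.

The unemployment rate changed by −0.91 percentage points.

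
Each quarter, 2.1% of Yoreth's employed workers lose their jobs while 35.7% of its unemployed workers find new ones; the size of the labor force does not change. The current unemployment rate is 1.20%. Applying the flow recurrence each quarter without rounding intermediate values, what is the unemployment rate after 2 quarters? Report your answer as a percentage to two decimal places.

With a fixed labor force, u_{t+1} = u_t + s·(1−u_t) − f·u_t = u_t·(1−s−f) + s.
Here 1−s−f = 0.622 and s = 0.021.
u_1 = 0.012000 × 0.622 + 0.021 = 0.028464.
u_2 = 0.028464 × 0.622 + 0.021 = 0.038705.

Unemployment rate after two quarters ≈ 3.87%.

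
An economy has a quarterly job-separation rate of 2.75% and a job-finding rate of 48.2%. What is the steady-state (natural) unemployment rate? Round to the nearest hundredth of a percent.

Steady-state unemployment rate ≈ 5.40%.

At steady state the flows balance: s·E = f·U, so U/(E+U) = s/(s+f).
u* = 2.75 / (2.75 + 48.2) = 2.75 / 50.95 = 5.40%.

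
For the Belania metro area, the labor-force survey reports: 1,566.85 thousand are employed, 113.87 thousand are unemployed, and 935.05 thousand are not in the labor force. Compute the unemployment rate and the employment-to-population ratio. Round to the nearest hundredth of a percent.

Unemployment rate ≈ 6.78%; employment-population ratio ≈ 59.90%.

Labor force = employed + unemployed = 1,566.85 + 113.87 = 1,680.72 thousand.
Working-age population = 1,680.72 + 935.05 = 2,615.77 thousand.
Unemployment rate = 113.87 / 1,680.72 = 6.78%.
Employment-population ratio = 1,566.85 / 2,615.77 = 59.90%.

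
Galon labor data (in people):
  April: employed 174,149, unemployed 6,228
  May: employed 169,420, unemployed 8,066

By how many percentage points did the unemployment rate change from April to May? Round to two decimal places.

April: labor force = 174,149 + 6,228 = 180,377; u = 6,228/180,377 = 3.45%.
May: labor force = 169,420 + 8,066 = 177,486; u = 8,066/177,486 = 4.54%.
Change = 4.54% − 3.45% = +1.09 pp.

The unemployment rate changed by +1.09 percentage points.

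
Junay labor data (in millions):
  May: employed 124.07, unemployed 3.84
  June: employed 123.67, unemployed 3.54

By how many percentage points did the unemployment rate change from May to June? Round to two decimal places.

May: labor force = 124.07 + 3.84 = 127.91; u = 3.84/127.91 = 3.00%.
June: labor force = 123.67 + 3.54 = 127.21; u = 3.54/127.21 = 2.78%.
Change = 2.78% − 3.00% = −0.22 pp.

The unemployment rate changed by −0.22 percentage points.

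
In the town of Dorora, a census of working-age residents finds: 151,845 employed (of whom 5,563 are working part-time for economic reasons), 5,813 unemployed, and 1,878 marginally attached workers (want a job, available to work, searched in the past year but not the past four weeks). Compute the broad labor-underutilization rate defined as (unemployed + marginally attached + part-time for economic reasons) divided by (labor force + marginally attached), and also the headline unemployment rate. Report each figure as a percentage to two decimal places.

Broad underutilization rate ≈ 8.31%; headline unemployment rate ≈ 3.69%.

Labor force = 151,845 + 5,813 = 157,658.
Numerator = 5,813 + 1,878 + 5,563 = 13,254.
Denominator = 157,658 + 1,878 = 159,536.
Broad rate = 13,254 / 159,536 = 8.31%.
Headline unemployment rate = 5,813 / 157,658 = 3.69%.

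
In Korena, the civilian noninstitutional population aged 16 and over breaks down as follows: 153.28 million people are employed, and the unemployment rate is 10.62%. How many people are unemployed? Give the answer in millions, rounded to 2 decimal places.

Let U be the number unemployed. The labor force is E + U, and U/(E+U) = 0.1062.
So U = 0.1062 × 153.28 / (1 − 0.1062) = 16.2783 / 0.8938 ≈ 18.21 million.

About 18.21 million are unemployed.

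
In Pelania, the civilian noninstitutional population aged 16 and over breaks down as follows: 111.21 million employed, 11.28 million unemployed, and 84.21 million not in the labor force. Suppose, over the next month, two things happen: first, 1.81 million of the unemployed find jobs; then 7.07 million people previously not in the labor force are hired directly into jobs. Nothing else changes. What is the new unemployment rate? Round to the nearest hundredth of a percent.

Initially, labor force = 111.21 + 11.28 = 122.49 million, so u = 11.28/122.49 = 9.21%.
After the first change, unemployed falls and employed rises by 1.81; labor force unchanged → E = 113.02, U = 9.47, labor force = 122.49 million.
After the second change, employed and labor force both rise by 7.07; unemployed unchanged → E = 120.09, U = 9.47, labor force = 129.56 million.
New unemployment rate = 9.47 / 129.56 = 7.31%.

New unemployment rate ≈ 7.31%.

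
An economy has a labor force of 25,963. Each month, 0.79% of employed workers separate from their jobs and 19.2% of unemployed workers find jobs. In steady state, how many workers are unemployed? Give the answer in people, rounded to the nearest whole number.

Steady-state unemployment rate u* = s/(s+f) = 0.79/(0.79+19.2) = 0.039520.
Unemployed = u* × labor force = 0.039520 × 25,963 ≈ 1,026.

About 1,026 are unemployed in steady state.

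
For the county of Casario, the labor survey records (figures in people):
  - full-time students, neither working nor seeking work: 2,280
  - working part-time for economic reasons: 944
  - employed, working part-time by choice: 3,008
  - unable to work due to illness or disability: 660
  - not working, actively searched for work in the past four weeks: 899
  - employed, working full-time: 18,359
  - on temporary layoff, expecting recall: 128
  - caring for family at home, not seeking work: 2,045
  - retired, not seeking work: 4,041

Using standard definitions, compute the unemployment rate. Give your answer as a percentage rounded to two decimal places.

Unemployment rate ≈ 4.40%.

Employed = 944 + 3,008 + 18,359 = 22,311 (anyone who worked, including part-time for economic reasons, counts as employed).
Unemployed = 899 + 128 = 1,027 (jobless and actively searching, or on temporary layoff).
Labor force = 22,311 + 1,027 = 23,338.
Unemployment rate = 1,027 / 23,338 = 4.40%.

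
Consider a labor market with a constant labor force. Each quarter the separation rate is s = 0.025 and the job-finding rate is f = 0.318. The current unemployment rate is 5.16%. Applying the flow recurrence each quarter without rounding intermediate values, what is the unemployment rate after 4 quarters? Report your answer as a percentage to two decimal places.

With a fixed labor force, u_{t+1} = u_t + s·(1−u_t) − f·u_t = u_t·(1−s−f) + s.
Here 1−s−f = 0.657 and s = 0.025.
u_1 = 0.051600 × 0.657 + 0.025 = 0.058901.
u_2 = 0.058901 × 0.657 + 0.025 = 0.063698.
u_3 = 0.063698 × 0.657 + 0.025 = 0.066850.
u_4 = 0.066850 × 0.657 + 0.025 = 0.068920.

Unemployment rate after four quarters ≈ 6.89%.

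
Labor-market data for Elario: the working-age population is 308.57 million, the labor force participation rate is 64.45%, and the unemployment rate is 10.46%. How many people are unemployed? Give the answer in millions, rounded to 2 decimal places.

Labor force = 0.6445 × 308.57 = 198.87 million.
Unemployed = 0.1046 × 198.87 ≈ 20.80 million.

About 20.80 million are unemployed.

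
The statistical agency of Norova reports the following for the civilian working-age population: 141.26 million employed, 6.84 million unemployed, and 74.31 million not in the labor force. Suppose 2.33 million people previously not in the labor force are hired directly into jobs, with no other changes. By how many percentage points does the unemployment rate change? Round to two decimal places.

The unemployment rate changes by −0.07 percentage points.

Initially, labor force = 141.26 + 6.84 = 148.10 million, so u = 6.84/148.10 = 4.62%.
After the change, employed and labor force both rise by 2.33; unemployed unchanged → E = 143.59, U = 6.84, labor force = 150.43 million.
New unemployment rate = 6.84 / 150.43 = 4.55%.
Change = 4.55% − 4.62% = −0.07 percentage points.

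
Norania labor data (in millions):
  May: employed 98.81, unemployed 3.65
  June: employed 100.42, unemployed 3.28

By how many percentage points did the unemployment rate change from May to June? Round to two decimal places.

The unemployment rate changed by −0.40 percentage points.

May: labor force = 98.81 + 3.65 = 102.46; u = 3.65/102.46 = 3.56%.
June: labor force = 100.42 + 3.28 = 103.70; u = 3.28/103.70 = 3.16%.
Change = 3.16% − 3.56% = −0.40 pp.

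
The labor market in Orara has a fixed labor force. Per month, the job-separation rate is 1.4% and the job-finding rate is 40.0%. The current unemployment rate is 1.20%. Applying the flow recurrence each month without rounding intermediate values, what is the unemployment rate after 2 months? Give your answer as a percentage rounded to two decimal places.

Unemployment rate after two months ≈ 2.63%.

With a fixed labor force, u_{t+1} = u_t + s·(1−u_t) − f·u_t = u_t·(1−s−f) + s.
Here 1−s−f = 0.586 and s = 0.014.
u_1 = 0.012000 × 0.586 + 0.014 = 0.021032.
u_2 = 0.021032 × 0.586 + 0.014 = 0.026325.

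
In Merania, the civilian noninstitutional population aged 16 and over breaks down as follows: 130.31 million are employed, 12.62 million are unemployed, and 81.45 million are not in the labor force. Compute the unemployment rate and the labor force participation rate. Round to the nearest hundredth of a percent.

Labor force = employed + unemployed = 130.31 + 12.62 = 142.93 million.
Working-age population = 142.93 + 81.45 = 224.38 million.
Unemployment rate = 12.62 / 142.93 = 8.83%.
Labor force participation rate = 142.93 / 224.38 = 63.70%.

Unemployment rate ≈ 8.83%; labor force participation rate ≈ 63.70%.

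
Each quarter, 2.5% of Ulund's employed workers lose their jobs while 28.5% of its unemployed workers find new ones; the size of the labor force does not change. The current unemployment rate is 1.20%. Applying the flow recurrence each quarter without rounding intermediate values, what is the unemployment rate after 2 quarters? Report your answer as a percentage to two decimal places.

With a fixed labor force, u_{t+1} = u_t + s·(1−u_t) − f·u_t = u_t·(1−s−f) + s.
Here 1−s−f = 0.690 and s = 0.025.
u_1 = 0.012000 × 0.690 + 0.025 = 0.033280.
u_2 = 0.033280 × 0.690 + 0.025 = 0.047963.

Unemployment rate after two quarters ≈ 4.80%.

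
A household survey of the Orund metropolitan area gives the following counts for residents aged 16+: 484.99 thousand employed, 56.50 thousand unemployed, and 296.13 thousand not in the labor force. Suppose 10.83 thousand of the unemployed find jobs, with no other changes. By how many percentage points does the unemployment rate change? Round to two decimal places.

Initially, labor force = 484.99 + 56.50 = 541.49 thousand, so u = 56.50/541.49 = 10.43%.
After the change, unemployed falls and employed rises by 10.83; labor force unchanged → E = 495.82, U = 45.67, labor force = 541.49 thousand.
New unemployment rate = 45.67 / 541.49 = 8.43%.
Change = 8.43% − 10.43% = −2.00 percentage points.

The unemployment rate changes by −2.00 percentage points.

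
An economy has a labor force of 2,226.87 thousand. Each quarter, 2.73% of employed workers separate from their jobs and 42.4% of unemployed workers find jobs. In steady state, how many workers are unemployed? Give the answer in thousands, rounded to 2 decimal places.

Steady-state unemployment rate u* = s/(s+f) = 2.73/(2.73+42.4) = 0.060492.
Unemployed = u* × labor force = 0.060492 × 2,226.87 ≈ 134.71 thousand.

About 134.71 thousand are unemployed in steady state.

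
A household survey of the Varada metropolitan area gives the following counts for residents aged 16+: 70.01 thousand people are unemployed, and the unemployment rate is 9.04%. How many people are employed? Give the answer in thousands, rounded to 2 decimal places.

Labor force = U / u = 70.01 / 0.0904 ≈ 774.45 thousand.
Employed = labor force − unemployed = 774.45 − 70.01 = 704.44 thousand.

About 704.44 thousand are employed.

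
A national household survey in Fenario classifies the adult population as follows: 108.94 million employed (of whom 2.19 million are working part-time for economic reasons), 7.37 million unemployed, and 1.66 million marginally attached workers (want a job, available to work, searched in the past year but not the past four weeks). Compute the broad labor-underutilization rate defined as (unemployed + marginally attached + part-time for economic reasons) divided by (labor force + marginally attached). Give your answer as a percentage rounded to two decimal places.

Labor force = 108.94 + 7.37 = 116.31 million.
Numerator = 7.37 + 1.66 + 2.19 = 11.22 million.
Denominator = 116.31 + 1.66 = 117.97 million.
Broad rate = 11.22 / 117.97 = 9.51%.

Broad underutilization rate ≈ 9.51%.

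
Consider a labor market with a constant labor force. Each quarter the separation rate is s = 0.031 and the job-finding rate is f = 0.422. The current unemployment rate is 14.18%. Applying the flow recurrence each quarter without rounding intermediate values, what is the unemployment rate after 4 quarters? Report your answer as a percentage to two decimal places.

With a fixed labor force, u_{t+1} = u_t + s·(1−u_t) − f·u_t = u_t·(1−s−f) + s.
Here 1−s−f = 0.547 and s = 0.031.
u_1 = 0.141800 × 0.547 + 0.031 = 0.108565.
u_2 = 0.108565 × 0.547 + 0.031 = 0.090385.
u_3 = 0.090385 × 0.547 + 0.031 = 0.080441.
u_4 = 0.080441 × 0.547 + 0.031 = 0.075001.

Unemployment rate after four quarters ≈ 7.50%.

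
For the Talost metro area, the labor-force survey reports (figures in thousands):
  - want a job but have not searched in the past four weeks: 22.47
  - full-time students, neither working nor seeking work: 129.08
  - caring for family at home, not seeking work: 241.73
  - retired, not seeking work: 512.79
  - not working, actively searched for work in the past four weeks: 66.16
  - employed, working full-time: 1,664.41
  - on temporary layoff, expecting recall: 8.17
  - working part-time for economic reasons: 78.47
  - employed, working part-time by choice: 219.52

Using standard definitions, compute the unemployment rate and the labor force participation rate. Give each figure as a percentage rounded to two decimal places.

Unemployment rate ≈ 3.65%; labor force participation rate ≈ 69.21%.

Employed = 1,664.41 + 78.47 + 219.52 = 1,962.40 thousand (anyone who worked, including part-time for economic reasons, counts as employed).
Unemployed = 66.16 + 8.17 = 74.33 thousand (jobless and actively searching, or on temporary layoff).
Labor force = 1,962.40 + 74.33 = 2,036.73 thousand.
Not in labor force = 22.47 + 129.08 + 241.73 + 512.79 = 906.07 thousand (those not working and not actively searching are outside the labor force — including those who want a job but have given up searching).
Civilian working-age population = 2,036.73 + 906.07 = 2,942.80 thousand.
Unemployment rate = 74.33 / 2,036.73 = 3.65%.
Labor force participation rate = 2,036.73 / 2,942.80 = 69.21%.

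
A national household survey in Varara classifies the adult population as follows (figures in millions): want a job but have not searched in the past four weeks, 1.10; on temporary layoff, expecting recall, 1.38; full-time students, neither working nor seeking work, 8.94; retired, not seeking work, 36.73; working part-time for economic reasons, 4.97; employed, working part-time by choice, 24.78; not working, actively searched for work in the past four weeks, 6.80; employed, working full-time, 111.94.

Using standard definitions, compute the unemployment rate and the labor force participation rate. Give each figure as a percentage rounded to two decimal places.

Unemployment rate ≈ 5.46%; labor force participation rate ≈ 76.22%.

Employed = 4.97 + 24.78 + 111.94 = 141.69 million (anyone who worked, including part-time for economic reasons, counts as employed).
Unemployed = 1.38 + 6.80 = 8.18 million (jobless and actively searching, or on temporary layoff).
Labor force = 141.69 + 8.18 = 149.87 million.
Not in labor force = 1.10 + 8.94 + 36.73 = 46.77 million (those not working and not actively searching are outside the labor force — including those who want a job but have given up searching).
Civilian working-age population = 149.87 + 46.77 = 196.64 million.
Unemployment rate = 8.18 / 149.87 = 5.46%.
Labor force participation rate = 149.87 / 196.64 = 76.22%.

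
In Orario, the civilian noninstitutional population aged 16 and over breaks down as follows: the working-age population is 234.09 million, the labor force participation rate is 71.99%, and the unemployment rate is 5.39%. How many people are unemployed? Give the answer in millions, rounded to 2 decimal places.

About 9.08 million are unemployed.

Labor force = 0.7199 × 234.09 = 168.52 million.
Unemployed = 0.0539 × 168.52 ≈ 9.08 million.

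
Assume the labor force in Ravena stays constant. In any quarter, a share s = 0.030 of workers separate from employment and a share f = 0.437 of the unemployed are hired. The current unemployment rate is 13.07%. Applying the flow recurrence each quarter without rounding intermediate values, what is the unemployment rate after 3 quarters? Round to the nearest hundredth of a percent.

With a fixed labor force, u_{t+1} = u_t + s·(1−u_t) − f·u_t = u_t·(1−s−f) + s.
Here 1−s−f = 0.533 and s = 0.030.
u_1 = 0.130700 × 0.533 + 0.030 = 0.099663.
u_2 = 0.099663 × 0.533 + 0.030 = 0.083120.
u_3 = 0.083120 × 0.533 + 0.030 = 0.074303.

Unemployment rate after three quarters ≈ 7.43%.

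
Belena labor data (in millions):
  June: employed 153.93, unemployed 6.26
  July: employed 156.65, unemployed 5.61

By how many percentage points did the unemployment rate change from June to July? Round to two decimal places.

The unemployment rate changed by −0.45 percentage points.

June: labor force = 153.93 + 6.26 = 160.19; u = 6.26/160.19 = 3.91%.
July: labor force = 156.65 + 5.61 = 162.26; u = 5.61/162.26 = 3.46%.
Change = 3.46% − 3.91% = −0.45 pp.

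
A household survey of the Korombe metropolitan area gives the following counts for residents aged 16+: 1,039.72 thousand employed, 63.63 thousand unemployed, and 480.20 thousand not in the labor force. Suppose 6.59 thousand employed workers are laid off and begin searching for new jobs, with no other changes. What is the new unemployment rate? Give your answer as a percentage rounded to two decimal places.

New unemployment rate ≈ 6.36%.

Initially, labor force = 1,039.72 + 63.63 = 1,103.35 thousand, so u = 63.63/1,103.35 = 5.77%.
After the change, employed falls and unemployed rises by 6.59; labor force unchanged → E = 1,033.13, U = 70.22, labor force = 1,103.35 thousand.
New unemployment rate = 70.22 / 1,103.35 = 6.36%.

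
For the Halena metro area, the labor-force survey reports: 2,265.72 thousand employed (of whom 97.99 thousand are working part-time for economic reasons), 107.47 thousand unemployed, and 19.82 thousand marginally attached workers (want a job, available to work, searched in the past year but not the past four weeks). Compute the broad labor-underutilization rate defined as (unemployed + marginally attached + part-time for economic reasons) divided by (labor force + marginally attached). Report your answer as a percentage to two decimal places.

Broad underutilization rate ≈ 9.41%.

Labor force = 2,265.72 + 107.47 = 2,373.19 thousand.
Numerator = 107.47 + 19.82 + 97.99 = 225.28 thousand.
Denominator = 2,373.19 + 19.82 = 2,393.01 thousand.
Broad rate = 225.28 / 2,393.01 = 9.41%.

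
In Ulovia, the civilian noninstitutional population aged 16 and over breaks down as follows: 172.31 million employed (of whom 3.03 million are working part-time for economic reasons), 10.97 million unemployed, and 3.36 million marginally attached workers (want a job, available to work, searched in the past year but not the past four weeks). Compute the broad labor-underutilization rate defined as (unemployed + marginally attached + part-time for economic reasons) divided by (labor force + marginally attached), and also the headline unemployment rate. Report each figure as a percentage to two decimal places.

Labor force = 172.31 + 10.97 = 183.28 million.
Numerator = 10.97 + 3.36 + 3.03 = 17.36 million.
Denominator = 183.28 + 3.36 = 186.64 million.
Broad rate = 17.36 / 186.64 = 9.30%.
Headline unemployment rate = 10.97 / 183.28 = 5.99%.

Broad underutilization rate ≈ 9.30%; headline unemployment rate ≈ 5.99%.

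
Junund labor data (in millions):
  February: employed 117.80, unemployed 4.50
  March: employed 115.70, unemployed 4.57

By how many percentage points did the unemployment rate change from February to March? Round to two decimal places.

February: labor force = 117.80 + 4.50 = 122.30; u = 4.50/122.30 = 3.68%.
March: labor force = 115.70 + 4.57 = 120.27; u = 4.57/120.27 = 3.80%.
Change = 3.80% − 3.68% = +0.12 pp.

The unemployment rate changed by +0.12 percentage points.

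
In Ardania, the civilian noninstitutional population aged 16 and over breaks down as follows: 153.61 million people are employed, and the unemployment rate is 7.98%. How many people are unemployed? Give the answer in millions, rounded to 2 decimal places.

About 13.32 million are unemployed.

Let U be the number unemployed. The labor force is E + U, and U/(E+U) = 0.0798.
So U = 0.0798 × 153.61 / (1 − 0.0798) = 12.2581 / 0.9202 ≈ 13.32 million.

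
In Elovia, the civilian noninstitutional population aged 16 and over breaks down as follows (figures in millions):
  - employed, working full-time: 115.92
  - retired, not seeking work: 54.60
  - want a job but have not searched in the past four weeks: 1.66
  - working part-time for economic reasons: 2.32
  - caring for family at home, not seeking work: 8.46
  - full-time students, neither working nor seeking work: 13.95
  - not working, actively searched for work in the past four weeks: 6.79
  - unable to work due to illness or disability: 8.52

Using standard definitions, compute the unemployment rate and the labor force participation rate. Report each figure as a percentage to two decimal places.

Unemployment rate ≈ 5.43%; labor force participation rate ≈ 58.92%.

Employed = 115.92 + 2.32 = 118.24 million (anyone who worked, including part-time for economic reasons, counts as employed).
Unemployed = 6.79 million.
Labor force = 118.24 + 6.79 = 125.03 million.
Not in labor force = 54.60 + 1.66 + 8.46 + 13.95 + 8.52 = 87.19 million (those not working and not actively searching are outside the labor force — including those who want a job but have given up searching).
Civilian working-age population = 125.03 + 87.19 = 212.22 million.
Unemployment rate = 6.79 / 125.03 = 5.43%.
Labor force participation rate = 125.03 / 212.22 = 58.92%.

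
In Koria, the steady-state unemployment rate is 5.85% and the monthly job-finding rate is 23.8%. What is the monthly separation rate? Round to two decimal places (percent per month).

From u* = s/(s+f): s = u·f/(1−u).
s = 0.0585 × 23.8 / (1 − 0.0585) = 1.3923 / 0.9415 ≈ 1.48% per month.

Separation rate ≈ 1.48% per month.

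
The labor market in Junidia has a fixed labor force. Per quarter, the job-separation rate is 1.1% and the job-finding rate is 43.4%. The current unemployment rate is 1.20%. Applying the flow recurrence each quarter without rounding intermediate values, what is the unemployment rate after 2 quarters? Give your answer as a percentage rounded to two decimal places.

With a fixed labor force, u_{t+1} = u_t + s·(1−u_t) − f·u_t = u_t·(1−s−f) + s.
Here 1−s−f = 0.555 and s = 0.011.
u_1 = 0.012000 × 0.555 + 0.011 = 0.017660.
u_2 = 0.017660 × 0.555 + 0.011 = 0.020801.

Unemployment rate after two quarters ≈ 2.08%.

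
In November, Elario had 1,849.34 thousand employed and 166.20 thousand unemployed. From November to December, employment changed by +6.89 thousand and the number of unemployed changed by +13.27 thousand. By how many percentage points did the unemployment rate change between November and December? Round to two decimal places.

November: labor force = 1,849.34 + 166.20 = 2,015.54; u = 166.20/2,015.54 = 8.25%.
December: labor force = 1,856.23 + 179.47 = 2,035.70; u = 179.47/2,035.70 = 8.82%.
Change = 8.82% − 8.25% = +0.57 pp.

The unemployment rate changed by +0.57 percentage points.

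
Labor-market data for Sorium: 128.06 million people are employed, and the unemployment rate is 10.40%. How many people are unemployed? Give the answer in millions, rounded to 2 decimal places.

About 14.86 million are unemployed.

Let U be the number unemployed. The labor force is E + U, and U/(E+U) = 0.1040.
So U = 0.1040 × 128.06 / (1 − 0.1040) = 13.3182 / 0.8960 ≈ 14.86 million.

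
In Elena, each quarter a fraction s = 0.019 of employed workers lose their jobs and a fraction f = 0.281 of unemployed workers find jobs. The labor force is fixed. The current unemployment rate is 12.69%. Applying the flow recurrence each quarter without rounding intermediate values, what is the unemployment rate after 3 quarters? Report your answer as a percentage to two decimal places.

Unemployment rate after three quarters ≈ 8.51%.

With a fixed labor force, u_{t+1} = u_t + s·(1−u_t) − f·u_t = u_t·(1−s−f) + s.
Here 1−s−f = 0.700 and s = 0.019.
u_1 = 0.126900 × 0.700 + 0.019 = 0.107830.
u_2 = 0.107830 × 0.700 + 0.019 = 0.094481.
u_3 = 0.094481 × 0.700 + 0.019 = 0.085137.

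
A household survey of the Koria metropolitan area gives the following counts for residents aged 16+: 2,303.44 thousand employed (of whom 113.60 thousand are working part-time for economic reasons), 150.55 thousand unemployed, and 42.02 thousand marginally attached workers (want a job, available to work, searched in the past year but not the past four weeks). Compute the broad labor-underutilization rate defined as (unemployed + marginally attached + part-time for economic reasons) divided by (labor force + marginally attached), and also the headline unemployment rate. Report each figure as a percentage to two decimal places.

Labor force = 2,303.44 + 150.55 = 2,453.99 thousand.
Numerator = 150.55 + 42.02 + 113.60 = 306.17 thousand.
Denominator = 2,453.99 + 42.02 = 2,496.01 thousand.
Broad rate = 306.17 / 2,496.01 = 12.27%.
Headline unemployment rate = 150.55 / 2,453.99 = 6.13%.

Broad underutilization rate ≈ 12.27%; headline unemployment rate ≈ 6.13%.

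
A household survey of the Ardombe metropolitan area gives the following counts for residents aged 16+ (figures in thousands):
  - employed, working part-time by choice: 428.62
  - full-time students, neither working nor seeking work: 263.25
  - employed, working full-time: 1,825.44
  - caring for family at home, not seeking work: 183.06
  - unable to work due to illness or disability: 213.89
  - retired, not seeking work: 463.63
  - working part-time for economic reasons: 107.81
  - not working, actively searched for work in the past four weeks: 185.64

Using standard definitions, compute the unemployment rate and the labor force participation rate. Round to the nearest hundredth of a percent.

Unemployment rate ≈ 7.29%; labor force participation rate ≈ 69.39%.

Employed = 428.62 + 1,825.44 + 107.81 = 2,361.87 thousand (anyone who worked, including part-time for economic reasons, counts as employed).
Unemployed = 185.64 thousand.
Labor force = 2,361.87 + 185.64 = 2,547.51 thousand.
Not in labor force = 263.25 + 183.06 + 213.89 + 463.63 = 1,123.83 thousand (those not working and not actively searching are outside the labor force).
Civilian working-age population = 2,547.51 + 1,123.83 = 3,671.34 thousand.
Unemployment rate = 185.64 / 2,547.51 = 7.29%.
Labor force participation rate = 2,547.51 / 3,671.34 = 69.39%.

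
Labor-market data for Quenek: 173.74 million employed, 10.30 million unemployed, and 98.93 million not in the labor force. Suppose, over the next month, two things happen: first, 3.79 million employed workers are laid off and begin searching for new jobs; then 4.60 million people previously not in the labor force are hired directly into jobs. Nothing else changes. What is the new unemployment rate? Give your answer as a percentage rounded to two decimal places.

New unemployment rate ≈ 7.47%.

Initially, labor force = 173.74 + 10.30 = 184.04 million, so u = 10.30/184.04 = 5.60%.
After the first change, employed falls and unemployed rises by 3.79; labor force unchanged → E = 169.95, U = 14.09, labor force = 184.04 million.
After the second change, employed and labor force both rise by 4.60; unemployed unchanged → E = 174.55, U = 14.09, labor force = 188.64 million.
New unemployment rate = 14.09 / 188.64 = 7.47%.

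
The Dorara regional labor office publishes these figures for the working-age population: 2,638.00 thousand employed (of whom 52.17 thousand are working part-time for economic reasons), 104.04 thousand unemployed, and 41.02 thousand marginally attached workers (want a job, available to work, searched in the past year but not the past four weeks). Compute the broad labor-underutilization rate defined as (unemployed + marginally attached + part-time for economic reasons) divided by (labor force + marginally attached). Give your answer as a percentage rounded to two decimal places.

Labor force = 2,638.00 + 104.04 = 2,742.04 thousand.
Numerator = 104.04 + 41.02 + 52.17 = 197.23 thousand.
Denominator = 2,742.04 + 41.02 = 2,783.06 thousand.
Broad rate = 197.23 / 2,783.06 = 7.09%.

Broad underutilization rate ≈ 7.09%.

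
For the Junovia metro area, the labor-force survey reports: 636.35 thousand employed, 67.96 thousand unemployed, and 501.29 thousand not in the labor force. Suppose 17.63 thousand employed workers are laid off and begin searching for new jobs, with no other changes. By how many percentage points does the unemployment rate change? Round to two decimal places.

The unemployment rate changes by +2.50 percentage points.

Initially, labor force = 636.35 + 67.96 = 704.31 thousand, so u = 67.96/704.31 = 9.65%.
After the change, employed falls and unemployed rises by 17.63; labor force unchanged → E = 618.72, U = 85.59, labor force = 704.31 thousand.
New unemployment rate = 85.59 / 704.31 = 12.15%.
Change = 12.15% − 9.65% = +2.50 percentage points.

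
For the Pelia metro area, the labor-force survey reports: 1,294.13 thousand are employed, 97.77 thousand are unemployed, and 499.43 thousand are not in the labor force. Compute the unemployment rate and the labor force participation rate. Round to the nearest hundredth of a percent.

Labor force = employed + unemployed = 1,294.13 + 97.77 = 1,391.90 thousand.
Working-age population = 1,391.90 + 499.43 = 1,891.33 thousand.
Unemployment rate = 97.77 / 1,391.90 = 7.02%.
Labor force participation rate = 1,391.90 / 1,891.33 = 73.59%.

Unemployment rate ≈ 7.02%; labor force participation rate ≈ 73.59%.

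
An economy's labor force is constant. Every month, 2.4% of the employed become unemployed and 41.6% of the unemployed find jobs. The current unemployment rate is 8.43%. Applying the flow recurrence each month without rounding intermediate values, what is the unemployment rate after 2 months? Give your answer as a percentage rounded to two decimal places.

With a fixed labor force, u_{t+1} = u_t + s·(1−u_t) − f·u_t = u_t·(1−s−f) + s.
Here 1−s−f = 0.560 and s = 0.024.
u_1 = 0.084300 × 0.560 + 0.024 = 0.071208.
u_2 = 0.071208 × 0.560 + 0.024 = 0.063876.

Unemployment rate after two months ≈ 6.39%.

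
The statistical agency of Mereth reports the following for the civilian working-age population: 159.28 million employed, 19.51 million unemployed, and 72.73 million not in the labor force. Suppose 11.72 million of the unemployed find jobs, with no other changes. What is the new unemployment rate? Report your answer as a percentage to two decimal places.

Initially, labor force = 159.28 + 19.51 = 178.79 million, so u = 19.51/178.79 = 10.91%.
After the change, unemployed falls and employed rises by 11.72; labor force unchanged → E = 171.00, U = 7.79, labor force = 178.79 million.
New unemployment rate = 7.79 / 178.79 = 4.36%.

New unemployment rate ≈ 4.36%.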